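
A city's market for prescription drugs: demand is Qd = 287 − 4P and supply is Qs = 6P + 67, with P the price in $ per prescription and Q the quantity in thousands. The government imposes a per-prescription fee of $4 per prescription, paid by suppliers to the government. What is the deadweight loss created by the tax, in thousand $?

Deadweight loss = $19.2 thousand.

Without the tax, 287 − 4P = 6P + 67 gives 10P = 220, so P* = $22 and Q* = 199.
With the tax collected from suppliers, supply shifts: Qs = 6(P − 4) + 67.
New equilibrium: consumers pay $24.4, suppliers receive $20.4, Q = 189.4. (Wedge: Pb − Ps = 4.)
Quantity falls by |ΔQ| = |199 − 189.4| = 9.6.
DWL = ½ · t · |ΔQ| = ½ · 4 · 9.6 = $19.2.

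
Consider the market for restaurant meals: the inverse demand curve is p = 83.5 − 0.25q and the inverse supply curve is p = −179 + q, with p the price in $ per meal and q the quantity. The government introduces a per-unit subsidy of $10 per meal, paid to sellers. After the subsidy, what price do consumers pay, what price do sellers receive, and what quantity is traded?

Inverting to q(p) form: qd = 334 − 4p; qs = p + 179.
Without the subsidy, 334 − 4p = p + 179 gives 5p = 155, so p* = $31 and q* = 210.
With a per-unit subsidy paid to sellers, each receives p + 10 per unit sold, so supply becomes qs = (p + 10) + 179.
New equilibrium: consumers pay $29, sellers receive $39, q = 218. (Wedge: pb − ps = −10.)

Consumers pay $29; sellers receive $39; quantity = 218.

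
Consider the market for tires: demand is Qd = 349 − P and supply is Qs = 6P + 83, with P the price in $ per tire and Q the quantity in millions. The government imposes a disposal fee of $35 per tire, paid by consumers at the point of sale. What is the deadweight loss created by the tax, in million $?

Deadweight loss = $525 million.

Without the tax, 349 − P = 6P + 83 gives 7P = 266, so P* = $38 and Q* = 311.
With the tax collected from consumers, demand (in seller-price terms) shifts: Qd = 349 − (P + 35).
New equilibrium: consumers pay $68, producers receive $33, Q = 281. (Wedge: Pb − Ps = 35.)
Quantity falls by |ΔQ| = |311 − 281| = 30.
DWL = ½ · t · |ΔQ| = ½ · 35 · 30 = $525.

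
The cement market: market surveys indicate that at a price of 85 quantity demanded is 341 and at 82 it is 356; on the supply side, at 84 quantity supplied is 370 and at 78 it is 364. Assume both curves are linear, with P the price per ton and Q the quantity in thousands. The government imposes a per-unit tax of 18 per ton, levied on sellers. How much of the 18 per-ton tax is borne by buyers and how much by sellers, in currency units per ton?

Buyers bear 3 per ton; sellers bear 15 per ton.

Demand slope: (356 − 341)/(82 − 85) = -5, so Qd = 766 − 5P.
Supply slope: (364 − 370)/(78 − 84) = 1, so Qs = P + 286.
Without the tax, 766 − 5P = P + 286 gives 6P = 480, so P* = 80 and Q* = 366.
With the tax collected from sellers, supply shifts: Qs = (P − 18) + 286.
New equilibrium: buyers pay 83, sellers receive 65, Q = 351. (Wedge: Pb − Ps = 18.)
Burden on buyers: 3; on sellers: 15. (They sum to 18.)
The less price-elastic side of the market bears the larger share of a per-unit tax.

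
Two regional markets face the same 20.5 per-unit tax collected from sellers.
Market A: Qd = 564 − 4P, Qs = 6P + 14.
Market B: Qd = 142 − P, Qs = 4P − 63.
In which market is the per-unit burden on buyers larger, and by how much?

Market A: pre-tax P* = 55, Q* = 344; post-tax Q = 294.8; per-unit burden on buyers = 12.3.
Market B: pre-tax P* = 41, Q* = 101; post-tax Q = 84.6; per-unit burden on buyers = 16.4.
Difference: 12.3 vs 16.4 → market B is larger by 4.1.

Market B, by 4.1.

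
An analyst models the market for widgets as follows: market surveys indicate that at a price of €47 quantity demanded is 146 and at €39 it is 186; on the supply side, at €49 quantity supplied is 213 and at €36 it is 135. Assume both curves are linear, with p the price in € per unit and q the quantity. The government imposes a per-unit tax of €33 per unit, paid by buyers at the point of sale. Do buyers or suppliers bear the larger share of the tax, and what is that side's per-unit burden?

Buyers bear the larger share: €18 per unit.

Demand slope: (186 − 146)/(39 − 47) = -5, so qd = 381 − 5p.
Supply slope: (135 − 213)/(36 − 49) = 6, so qs = 6p − 81.
Without the tax, 381 − 5p = 6p − 81 gives 11p = 462, so p* = €42 and q* = 171.
With the tax collected from buyers, demand (in seller-price terms) shifts: qd = 381 − 5(p + 33).
New equilibrium: buyers pay €60, suppliers receive €27, q = 81. (Wedge: pb − ps = 33.)
Per-unit burden: buyers €18, suppliers €15.
Buyers take the larger share because demand is less price-elastic here (demand slope 5 vs supply slope 6).
The less price-elastic side of the market bears the larger share of a per-unit tax.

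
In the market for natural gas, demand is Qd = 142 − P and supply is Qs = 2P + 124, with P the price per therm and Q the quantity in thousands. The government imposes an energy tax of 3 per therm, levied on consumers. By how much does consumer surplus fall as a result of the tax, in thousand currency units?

Before the tax: set 142 − P = 2P + 124 → P* = 6, Q* = 136.
With the tax collected from consumers, demand (in seller-price terms) shifts: Qd = 142 − (P + 3).
New equilibrium: consumers pay 8, sellers receive 5, Q = 134. (Wedge: Pb − Ps = 3.)
ΔCS is the trapezoid between Q = 134 and Q = 136 of height 2: ½ · (136 + 134) · 2 = 270.

Consumer surplus falls by 270 thousand.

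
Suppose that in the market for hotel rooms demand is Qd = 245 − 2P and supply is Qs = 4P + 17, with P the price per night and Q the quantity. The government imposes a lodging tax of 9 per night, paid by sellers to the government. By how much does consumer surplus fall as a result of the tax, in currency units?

Consumer surplus falls by 978.

Without the tax, 245 − 2P = 4P + 17 gives 6P = 228, so P* = 38 and Q* = 169.
With the tax collected from sellers, supply shifts: Qs = 4(P − 9) + 17.
Solving gives Q = 157 with consumers paying 44 and sellers receiving 35 (the 9 wedge).
ΔCS is the trapezoid between Q = 157 and Q = 169 of height 6: ½ · (169 + 157) · 6 = 978.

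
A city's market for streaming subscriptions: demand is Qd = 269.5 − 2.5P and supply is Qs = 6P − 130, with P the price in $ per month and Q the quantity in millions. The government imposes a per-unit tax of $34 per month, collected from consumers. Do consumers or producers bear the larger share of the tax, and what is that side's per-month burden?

Consumers bear the larger share: $24 per month.

Without the tax, 269.5 − 2.5P = 6P − 130 gives 8.5P = 399.5, so P* = $47 and Q* = 152.
With the tax collected from consumers, demand (in seller-price terms) shifts: Qd = 269.5 − 2.5(P + 34).
Solving gives Q = 92 with consumers paying $71 and producers receiving $37 (the $34 wedge).
Per-month burden: consumers $24, producers $10.
Consumers take the larger share because demand is less price-elastic here (demand slope 2.5 vs supply slope 6).
The less price-elastic side of the market bears the larger share of a per-unit tax.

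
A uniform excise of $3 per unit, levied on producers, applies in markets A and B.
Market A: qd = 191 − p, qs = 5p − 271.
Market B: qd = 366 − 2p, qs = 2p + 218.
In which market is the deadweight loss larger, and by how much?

Market B, by $0.75.

Market A: pre-tax p* = $77, q* = 114; post-tax q = 111.5; deadweight loss = $3.75.
Market B: pre-tax p* = $37, q* = 292; post-tax q = 289; deadweight loss = $4.5.
Difference: $3.75 vs $4.5 → market B is larger by $0.75.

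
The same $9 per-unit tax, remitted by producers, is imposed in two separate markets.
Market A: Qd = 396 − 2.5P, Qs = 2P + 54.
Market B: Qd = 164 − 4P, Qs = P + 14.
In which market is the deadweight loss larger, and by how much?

Market A, by $12.6.

Market A: pre-tax P* = $76, Q* = 206; post-tax Q = 196; deadweight loss = $45.
Market B: pre-tax P* = $30, Q* = 44; post-tax Q = 36.8; deadweight loss = $32.4.
Difference: $45 vs $32.4 → market A is larger by $12.6.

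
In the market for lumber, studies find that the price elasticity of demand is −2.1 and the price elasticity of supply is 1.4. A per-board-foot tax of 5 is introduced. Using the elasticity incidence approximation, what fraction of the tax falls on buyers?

Incidence ratio: buyers' share ≈ εs / (εs + |εd|) = 1.4 / (1.4 + 2.1) = 0.4.
Supply is the less elastic side, so buyers bear the smaller share.

Buyers' share ≈ 0.4.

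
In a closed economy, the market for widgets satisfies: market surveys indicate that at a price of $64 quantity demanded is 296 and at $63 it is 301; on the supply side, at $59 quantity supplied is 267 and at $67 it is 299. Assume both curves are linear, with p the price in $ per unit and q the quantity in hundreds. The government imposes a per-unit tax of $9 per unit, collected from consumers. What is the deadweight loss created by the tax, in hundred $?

Demand slope: (301 − 296)/(63 − 64) = -5, so qd = 616 − 5p.
Supply slope: (299 − 267)/(67 − 59) = 4, so qs = 4p + 31.
Before the tax: set 616 − 5p = 4p + 31 → p* = $65, q* = 291.
With the tax collected from consumers, demand (in seller-price terms) shifts: qd = 616 − 5(p + 9).
Solving gives q = 271 with consumers paying $69 and sellers receiving $60 (the $9 wedge).
Quantity falls by |ΔQ| = |291 − 271| = 20.
DWL = ½ · t · |ΔQ| = ½ · 9 · 20 = $90.

Deadweight loss = $90 hundred.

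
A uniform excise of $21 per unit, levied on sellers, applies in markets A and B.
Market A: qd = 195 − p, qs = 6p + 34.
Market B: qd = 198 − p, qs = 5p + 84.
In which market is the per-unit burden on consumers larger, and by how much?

Market A: pre-tax p* = $23, q* = 172; post-tax q = 154; per-unit burden on consumers = $18.
Market B: pre-tax p* = $19, q* = 179; post-tax q = 161.5; per-unit burden on consumers = $17.5.
Difference: $18 vs $17.5 → market A is larger by $0.5.

Market A, by $0.5.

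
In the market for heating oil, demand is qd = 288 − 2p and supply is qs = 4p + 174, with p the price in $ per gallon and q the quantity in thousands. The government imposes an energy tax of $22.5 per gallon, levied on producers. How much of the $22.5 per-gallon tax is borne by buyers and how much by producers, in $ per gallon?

Without the tax, 288 − 2p = 4p + 174 gives 6p = 114, so p* = $19 and q* = 250.
With the tax collected from producers, supply shifts: qs = 4(p − 22.5) + 174.
Solving gives q = 220 with buyers paying $34 and producers receiving $11.5 (the $22.5 wedge).
Burden on buyers: $15; on producers: $7.5. (They sum to $22.5.)
The less price-elastic side of the market bears the larger share of a per-unit tax.

Buyers bear $15 per gallon; producers bear $7.5 per gallon.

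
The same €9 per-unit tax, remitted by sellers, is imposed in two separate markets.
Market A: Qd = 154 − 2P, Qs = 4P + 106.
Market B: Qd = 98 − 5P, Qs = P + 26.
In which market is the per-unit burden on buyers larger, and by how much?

Market A: pre-tax P* = €8, Q* = 138; post-tax Q = 126; per-unit burden on buyers = €6.
Market B: pre-tax P* = €12, Q* = 38; post-tax Q = 30.5; per-unit burden on buyers = €1.5.
Difference: €6 vs €1.5 → market A is larger by €4.5.

Market A, by €4.5.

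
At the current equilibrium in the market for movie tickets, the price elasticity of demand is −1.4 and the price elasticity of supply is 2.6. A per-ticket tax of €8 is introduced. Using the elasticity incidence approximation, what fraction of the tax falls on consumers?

Consumers' share ≈ 0.65.

Incidence ratio: consumers' share ≈ εs / (εs + |εd|) = 2.6 / (2.6 + 1.4) = 0.65.
Supply is the more elastic side, so consumers bear the larger share.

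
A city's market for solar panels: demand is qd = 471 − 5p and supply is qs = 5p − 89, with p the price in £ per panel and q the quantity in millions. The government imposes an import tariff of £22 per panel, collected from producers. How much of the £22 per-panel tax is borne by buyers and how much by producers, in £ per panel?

Without the tax, 471 − 5p = 5p − 89 gives 10p = 560, so p* = £56 and q* = 191.
With the tax collected from producers, supply shifts: qs = 5(p − 22) − 89.
New equilibrium: buyers pay £67, producers receive £45, q = 136. (Wedge: pb − ps = 22.)
Burden on buyers: £11; on producers: £11. (They sum to £22.)
The less price-elastic side of the market bears the larger share of a per-unit tax.

Buyers bear £11 per panel; producers bear £11 per panel.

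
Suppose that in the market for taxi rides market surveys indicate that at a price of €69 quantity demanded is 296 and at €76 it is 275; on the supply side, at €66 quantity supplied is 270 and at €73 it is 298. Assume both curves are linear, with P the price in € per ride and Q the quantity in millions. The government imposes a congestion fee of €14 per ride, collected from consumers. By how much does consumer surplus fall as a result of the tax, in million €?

Consumer surplus falls by €2224 million.

Demand slope: (275 − 296)/(76 − 69) = -3, so Qd = 503 − 3P.
Supply slope: (298 − 270)/(73 − 66) = 4, so Qs = 4P + 6.
Before the tax: set 503 − 3P = 4P + 6 → P* = €71, Q* = 290.
With the tax collected from consumers, demand (in seller-price terms) shifts: Qd = 503 − 3(P + 14).
New equilibrium: consumers pay €79, sellers receive €65, Q = 266. (Wedge: Pb − Ps = 14.)
ΔCS is the trapezoid between Q = 266 and Q = 290 of height €8: ½ · (290 + 266) · 8 = €2224.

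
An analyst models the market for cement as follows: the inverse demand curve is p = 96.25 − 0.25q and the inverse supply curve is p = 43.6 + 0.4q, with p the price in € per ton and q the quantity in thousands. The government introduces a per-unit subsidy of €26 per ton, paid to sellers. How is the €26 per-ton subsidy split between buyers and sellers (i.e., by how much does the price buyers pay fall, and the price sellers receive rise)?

Buyers gain €10 per ton; sellers gain €16 per ton.

Inverting to q(p) form: qd = 385 − 4p; qs = 2.5p − 109.
Before the subsidy: set 385 − 4p = 2.5p − 109 → p* = €76, q* = 81.
With a per-unit subsidy paid to sellers, each receives p + 26 per unit sold, so supply becomes qs = 2.5(p + 26) − 109.
Solving gives q = 121 with buyers paying €66 and sellers receiving €92 (the €26 wedge).
Gain to buyers: €10; to sellers: €16. (They sum to €26.)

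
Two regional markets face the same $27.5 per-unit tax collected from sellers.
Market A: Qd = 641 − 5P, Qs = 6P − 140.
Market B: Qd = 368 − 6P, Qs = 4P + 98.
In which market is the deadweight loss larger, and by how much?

Market A, by $123.75.

Market A: pre-tax P* = $71, Q* = 286; post-tax Q = 211; deadweight loss = $1031.25.
Market B: pre-tax P* = $27, Q* = 206; post-tax Q = 140; deadweight loss = $907.5.
Difference: $1031.25 vs $907.5 → market A is larger by $123.75.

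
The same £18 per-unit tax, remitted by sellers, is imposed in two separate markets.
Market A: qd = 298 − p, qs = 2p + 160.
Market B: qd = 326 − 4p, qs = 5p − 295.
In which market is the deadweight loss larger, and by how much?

Market A: pre-tax p* = £46, q* = 252; post-tax q = 240; deadweight loss = £108.
Market B: pre-tax p* = £69, q* = 50; post-tax q = 10; deadweight loss = £360.
Difference: £108 vs £360 → market B is larger by £252.

Market B, by £252.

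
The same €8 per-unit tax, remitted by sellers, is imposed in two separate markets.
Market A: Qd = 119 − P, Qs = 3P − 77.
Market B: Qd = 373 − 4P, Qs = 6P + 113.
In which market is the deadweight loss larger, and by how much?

Market A: pre-tax P* = €49, Q* = 70; post-tax Q = 64; deadweight loss = €24.
Market B: pre-tax P* = €26, Q* = 269; post-tax Q = 249.8; deadweight loss = €76.8.
Difference: €24 vs €76.8 → market B is larger by €52.8.

Market B, by €52.8.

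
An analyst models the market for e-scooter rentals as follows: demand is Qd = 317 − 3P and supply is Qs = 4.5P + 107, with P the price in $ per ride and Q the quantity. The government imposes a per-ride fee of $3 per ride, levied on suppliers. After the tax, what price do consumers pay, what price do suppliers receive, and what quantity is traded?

Without the tax, 317 − 3P = 4.5P + 107 gives 7.5P = 210, so P* = $28 and Q* = 233.
With the tax collected from suppliers, supply shifts: Qs = 4.5(P − 3) + 107.
New equilibrium: consumers pay $29.8, suppliers receive $26.8, Q = 227.6. (Wedge: Pb − Ps = 3.)

Consumers pay $29.8; suppliers receive $26.8; quantity = 227.6.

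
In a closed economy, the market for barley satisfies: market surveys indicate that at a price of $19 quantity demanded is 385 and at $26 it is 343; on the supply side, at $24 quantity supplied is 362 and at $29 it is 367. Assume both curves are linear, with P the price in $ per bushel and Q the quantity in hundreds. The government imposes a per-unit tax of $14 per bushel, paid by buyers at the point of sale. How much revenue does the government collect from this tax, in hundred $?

Tax revenue = $4886 hundred.

Demand slope: (343 − 385)/(26 − 19) = -6, so Qd = 499 − 6P.
Supply slope: (367 − 362)/(29 − 24) = 1, so Qs = P + 338.
Without the tax, 499 − 6P = P + 338 gives 7P = 161, so P* = $23 and Q* = 361.
With the tax collected from buyers, demand (in seller-price terms) shifts: Qd = 499 − 6(P + 14).
New equilibrium: buyers pay $25, producers receive $11, Q = 349. (Wedge: Pb − Ps = 14.)
Revenue = t · Q = 14 · 349 = $4886.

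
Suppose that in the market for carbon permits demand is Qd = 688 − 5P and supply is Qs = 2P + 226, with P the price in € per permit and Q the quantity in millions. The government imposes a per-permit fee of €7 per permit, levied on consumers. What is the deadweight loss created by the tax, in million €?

Deadweight loss = €35 million.

Before the tax: set 688 − 5P = 2P + 226 → P* = €66, Q* = 358.
With the tax collected from consumers, demand (in seller-price terms) shifts: Qd = 688 − 5(P + 7).
New equilibrium: consumers pay €68, producers receive €61, Q = 348. (Wedge: Pb − Ps = 7.)
Quantity falls by |ΔQ| = |358 − 348| = 10.
DWL = ½ · t · |ΔQ| = ½ · 7 · 10 = €35.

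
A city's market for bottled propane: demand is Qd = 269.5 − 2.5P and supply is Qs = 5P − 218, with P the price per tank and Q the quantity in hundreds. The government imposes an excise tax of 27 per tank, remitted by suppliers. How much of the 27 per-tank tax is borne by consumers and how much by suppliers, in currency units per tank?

Without the tax, 269.5 − 2.5P = 5P − 218 gives 7.5P = 487.5, so P* = 65 and Q* = 107.
With the tax collected from suppliers, supply shifts: Qs = 5(P − 27) − 218.
New equilibrium: consumers pay 83, suppliers receive 56, Q = 62. (Wedge: Pb − Ps = 27.)
Burden on consumers: 18; on suppliers: 9. (They sum to 27.)
The less price-elastic side of the market bears the larger share of a per-unit tax.

Consumers bear 18 per tank; suppliers bear 9 per tank.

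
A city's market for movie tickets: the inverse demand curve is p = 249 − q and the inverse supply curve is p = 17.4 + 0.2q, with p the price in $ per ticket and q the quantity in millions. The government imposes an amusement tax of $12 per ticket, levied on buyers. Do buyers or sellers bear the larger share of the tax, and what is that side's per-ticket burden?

Rewrite in direct form: qd = 249 − p and qs = 5p − 87.
Without the tax, 249 − p = 5p − 87 gives 6p = 336, so p* = $56 and q* = 193.
With the tax collected from buyers, demand (in seller-price terms) shifts: qd = 249 − (p + 12).
Solving gives q = 183 with buyers paying $66 and sellers receiving $54 (the $12 wedge).
Per-ticket burden: buyers $10, sellers $2.
Buyers take the larger share because demand is less price-elastic here (demand slope 1 vs supply slope 5).

Buyers bear the larger share: $10 per ticket.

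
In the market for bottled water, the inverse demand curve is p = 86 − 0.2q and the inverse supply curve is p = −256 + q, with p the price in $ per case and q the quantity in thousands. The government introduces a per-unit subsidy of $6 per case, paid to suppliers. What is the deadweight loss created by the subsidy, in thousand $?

Deadweight loss = $15 thousand.

Rewrite in direct form: qd = 430 − 5p and qs = p + 256.
Without the subsidy, 430 − 5p = p + 256 gives 6p = 174, so p* = $29 and q* = 285.
With a per-unit subsidy paid to suppliers, each receives p + 6 per unit sold, so supply becomes qs = (p + 6) + 256.
New equilibrium: consumers pay $28, suppliers receive $34, q = 290. (Wedge: pb − ps = −6.)
Quantity rises by |ΔQ| = |285 − 290| = 5.
DWL = ½ · t · |ΔQ| = ½ · 6 · 5 = $15.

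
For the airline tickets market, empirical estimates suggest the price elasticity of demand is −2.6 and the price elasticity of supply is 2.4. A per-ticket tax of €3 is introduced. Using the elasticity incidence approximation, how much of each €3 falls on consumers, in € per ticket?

Consumers bear ≈ €1.44 per ticket.

Incidence ratio: consumers' share ≈ εs / (εs + |εd|) = 2.4 / (2.4 + 2.6) = 0.48.
So consumers bear ≈ 0.48 × €3 = €1.44; sellers bear €1.56.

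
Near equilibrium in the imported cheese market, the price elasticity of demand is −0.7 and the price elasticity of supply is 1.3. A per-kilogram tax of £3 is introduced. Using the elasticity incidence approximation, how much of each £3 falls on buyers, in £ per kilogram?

Buyers bear ≈ £1.95 per kilogram.

Incidence ratio: buyers' share ≈ εs / (εs + |εd|) = 1.3 / (1.3 + 0.7) = 0.65.
So buyers bear ≈ 0.65 × £3 = £1.95; suppliers bear £1.05.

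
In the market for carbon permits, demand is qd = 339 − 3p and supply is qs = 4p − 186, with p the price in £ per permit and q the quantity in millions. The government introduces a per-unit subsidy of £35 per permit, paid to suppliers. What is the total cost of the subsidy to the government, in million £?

Before the subsidy: set 339 − 3p = 4p − 186 → p* = £75, q* = 114.
With a per-unit subsidy paid to suppliers, each receives p + 35 per unit sold, so supply becomes qs = 4(p + 35) − 186.
Solving gives q = 174 with consumers paying £55 and suppliers receiving £90 (the £35 wedge).
Outlay = t · Q = 35 · 174 = £6090.

Government outlay = £6090 million.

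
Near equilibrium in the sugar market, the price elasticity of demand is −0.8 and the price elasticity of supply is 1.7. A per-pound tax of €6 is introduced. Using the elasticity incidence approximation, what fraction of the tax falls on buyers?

Incidence ratio: buyers' share ≈ εs / (εs + |εd|) = 1.7 / (1.7 + 0.8) = 0.68.
Supply is the more elastic side, so buyers bear the larger share.

Buyers' share ≈ 0.68.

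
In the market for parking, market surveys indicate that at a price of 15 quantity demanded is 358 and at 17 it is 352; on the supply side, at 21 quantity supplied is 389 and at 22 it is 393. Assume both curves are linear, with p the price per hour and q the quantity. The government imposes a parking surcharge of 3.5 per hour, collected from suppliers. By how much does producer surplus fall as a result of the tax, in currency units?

Demand slope: (352 − 358)/(17 − 15) = -3, so qd = 403 − 3p.
Supply slope: (393 − 389)/(22 − 21) = 4, so qs = 4p + 305.
Before the tax: set 403 − 3p = 4p + 305 → p* = 14, q* = 361.
With the tax collected from suppliers, supply shifts: qs = 4(p − 3.5) + 305.
New equilibrium: consumers pay 16, suppliers receive 12.5, q = 355. (Wedge: pb − ps = 3.5.)
ΔPS is the trapezoid between Q = 355 and Q = 361 of height 1.5: ½ · (361 + 355) · 1.5 = 537.

Producer surplus falls by 537.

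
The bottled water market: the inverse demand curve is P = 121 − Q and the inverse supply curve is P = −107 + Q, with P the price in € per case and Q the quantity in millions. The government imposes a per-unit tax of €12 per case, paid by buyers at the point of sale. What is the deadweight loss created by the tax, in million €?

Inverting to Q(P) form: Qd = 121 − P; Qs = P + 107.
Before the tax: set 121 − P = P + 107 → P* = €7, Q* = 114.
With the tax collected from buyers, demand (in seller-price terms) shifts: Qd = 121 − (P + 12).
New equilibrium: buyers pay €13, sellers receive €1, Q = 108. (Wedge: Pb − Ps = 12.)
Quantity falls by |ΔQ| = |114 − 108| = 6.
DWL = ½ · t · |ΔQ| = ½ · 12 · 6 = €36.

Deadweight loss = €36 million.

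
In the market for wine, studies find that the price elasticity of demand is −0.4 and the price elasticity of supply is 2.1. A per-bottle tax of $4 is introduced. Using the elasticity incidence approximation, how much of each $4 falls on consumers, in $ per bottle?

Consumers bear ≈ $3.36 per bottle.

Incidence ratio: consumers' share ≈ εs / (εs + |εd|) = 2.1 / (2.1 + 0.4) = 0.84.
So consumers bear ≈ 0.84 × $4 = $3.36; sellers bear $0.64.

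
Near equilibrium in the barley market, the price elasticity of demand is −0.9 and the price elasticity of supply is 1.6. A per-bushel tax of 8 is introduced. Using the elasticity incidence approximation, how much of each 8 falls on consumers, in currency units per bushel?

Incidence ratio: consumers' share ≈ εs / (εs + |εd|) = 1.6 / (1.6 + 0.9) = 0.64.
So consumers bear ≈ 0.64 × 8 = 5.12; suppliers bear 2.88.

Consumers bear ≈ 5.12 per bushel.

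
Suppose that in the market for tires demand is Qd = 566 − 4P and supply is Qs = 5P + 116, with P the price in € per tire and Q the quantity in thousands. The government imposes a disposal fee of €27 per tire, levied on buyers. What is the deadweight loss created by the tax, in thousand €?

Before the tax: set 566 − 4P = 5P + 116 → P* = €50, Q* = 366.
With the tax collected from buyers, demand (in seller-price terms) shifts: Qd = 566 − 4(P + 27).
Solving gives Q = 306 with buyers paying €65 and sellers receiving €38 (the €27 wedge).
Quantity falls by |ΔQ| = |366 − 306| = 60.
DWL = ½ · t · |ΔQ| = ½ · 27 · 60 = €810.

Deadweight loss = €810 thousand.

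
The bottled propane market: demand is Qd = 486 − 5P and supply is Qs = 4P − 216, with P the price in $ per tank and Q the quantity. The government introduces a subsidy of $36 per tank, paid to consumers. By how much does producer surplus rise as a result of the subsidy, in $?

Producer surplus rises by $2720.

Before the subsidy: set 486 − 5P = 4P − 216 → P* = $78, Q* = 96.
With a per-unit subsidy paid to consumers, each effectively pays P − 36, so demand becomes Qd = 486 − 5(P − 36).
New equilibrium: consumers pay $62, sellers receive $98, Q = 176. (Wedge: Pb − Ps = −36.)
ΔPS is the trapezoid between Q = 176 and Q = 96 of height $20: ½ · (96 + 176) · 20 = $2720.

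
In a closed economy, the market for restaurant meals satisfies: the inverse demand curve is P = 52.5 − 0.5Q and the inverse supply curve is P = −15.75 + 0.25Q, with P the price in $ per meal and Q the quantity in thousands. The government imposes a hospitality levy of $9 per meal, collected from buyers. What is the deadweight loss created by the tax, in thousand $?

Deadweight loss = $54 thousand.

Inverting to Q(P) form: Qd = 105 − 2P; Qs = 4P + 63.
Without the tax, 105 − 2P = 4P + 63 gives 6P = 42, so P* = $7 and Q* = 91.
With the tax collected from buyers, demand (in seller-price terms) shifts: Qd = 105 − 2(P + 9).
Solving gives Q = 79 with buyers paying $13 and sellers receiving $4 (the $9 wedge).
Quantity falls by |ΔQ| = |91 − 79| = 12.
DWL = ½ · t · |ΔQ| = ½ · 9 · 12 = $54.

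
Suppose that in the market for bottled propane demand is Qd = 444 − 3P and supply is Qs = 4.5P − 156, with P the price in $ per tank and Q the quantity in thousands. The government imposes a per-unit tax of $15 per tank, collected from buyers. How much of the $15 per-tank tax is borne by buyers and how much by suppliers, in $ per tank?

Buyers bear $9 per tank; suppliers bear $6 per tank.

Before the tax: set 444 − 3P = 4.5P − 156 → P* = $80, Q* = 204.
With the tax collected from buyers, demand (in seller-price terms) shifts: Qd = 444 − 3(P + 15).
New equilibrium: buyers pay $89, suppliers receive $74, Q = 177. (Wedge: Pb − Ps = 15.)
Burden on buyers: $9; on suppliers: $6. (They sum to $15.)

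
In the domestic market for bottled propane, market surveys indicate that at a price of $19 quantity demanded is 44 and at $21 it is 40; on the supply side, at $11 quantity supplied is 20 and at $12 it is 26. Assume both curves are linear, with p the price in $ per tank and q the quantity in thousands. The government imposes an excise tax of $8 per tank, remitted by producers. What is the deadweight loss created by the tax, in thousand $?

Deadweight loss = $48 thousand.

Demand slope: (40 − 44)/(21 − 19) = -2, so qd = 82 − 2p.
Supply slope: (26 − 20)/(12 − 11) = 6, so qs = 6p − 46.
Before the tax: set 82 − 2p = 6p − 46 → p* = $16, q* = 50.
With the tax collected from producers, supply shifts: qs = 6(p − 8) − 46.
New equilibrium: consumers pay $22, producers receive $14, q = 38. (Wedge: pb − ps = 8.)
Quantity falls by |ΔQ| = |50 − 38| = 12.
DWL = ½ · t · |ΔQ| = ½ · 8 · 12 = $48.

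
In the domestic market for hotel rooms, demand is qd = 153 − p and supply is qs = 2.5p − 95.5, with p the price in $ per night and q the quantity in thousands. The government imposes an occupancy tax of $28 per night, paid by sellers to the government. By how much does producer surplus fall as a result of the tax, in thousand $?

Before the tax: set 153 − p = 2.5p − 95.5 → p* = $71, q* = 82.
With the tax collected from sellers, supply shifts: qs = 2.5(p − 28) − 95.5.
New equilibrium: consumers pay $91, sellers receive $63, q = 62. (Wedge: pb − ps = 28.)
ΔPS is the trapezoid between Q = 62 and Q = 82 of height $8: ½ · (82 + 62) · 8 = $576.

Producer surplus falls by $576 thousand.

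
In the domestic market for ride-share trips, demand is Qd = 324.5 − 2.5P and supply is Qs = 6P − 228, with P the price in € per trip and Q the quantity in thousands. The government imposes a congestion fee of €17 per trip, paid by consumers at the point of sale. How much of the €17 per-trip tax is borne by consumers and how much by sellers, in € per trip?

Consumers bear €12 per trip; sellers bear €5 per trip.

Before the tax: set 324.5 − 2.5P = 6P − 228 → P* = €65, Q* = 162.
With the tax collected from consumers, demand (in seller-price terms) shifts: Qd = 324.5 − 2.5(P + 17).
Solving gives Q = 132 with consumers paying €77 and sellers receiving €60 (the €17 wedge).
Burden on consumers: €12; on sellers: €5. (They sum to €17.)
The less price-elastic side of the market bears the larger share of a per-unit tax.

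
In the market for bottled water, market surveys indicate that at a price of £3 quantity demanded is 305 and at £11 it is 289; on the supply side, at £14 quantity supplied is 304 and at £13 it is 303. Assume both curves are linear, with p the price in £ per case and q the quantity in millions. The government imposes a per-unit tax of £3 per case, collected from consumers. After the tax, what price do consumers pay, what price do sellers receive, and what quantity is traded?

Demand slope: (289 − 305)/(11 − 3) = -2, so qd = 311 − 2p.
Supply slope: (303 − 304)/(13 − 14) = 1, so qs = p + 290.
Without the tax, 311 − 2p = p + 290 gives 3p = 21, so p* = £7 and q* = 297.
With the tax collected from consumers, demand (in seller-price terms) shifts: qd = 311 − 2(p + 3).
Solving gives q = 295 with consumers paying £8 and sellers receiving £5 (the £3 wedge).
The less price-elastic side of the market bears the larger share of a per-unit tax.

Consumers pay £8; sellers receive £5; quantity = 295.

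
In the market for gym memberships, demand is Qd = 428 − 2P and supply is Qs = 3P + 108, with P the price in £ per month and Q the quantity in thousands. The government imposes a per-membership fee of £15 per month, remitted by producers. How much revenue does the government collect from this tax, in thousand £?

Before the tax: set 428 − 2P = 3P + 108 → P* = £64, Q* = 300.
With the tax collected from producers, supply shifts: Qs = 3(P − 15) + 108.
New equilibrium: consumers pay £73, producers receive £58, Q = 282. (Wedge: Pb − Ps = 15.)
Revenue = t · Q = 15 · 282 = £4230.

Tax revenue = £4230 thousand.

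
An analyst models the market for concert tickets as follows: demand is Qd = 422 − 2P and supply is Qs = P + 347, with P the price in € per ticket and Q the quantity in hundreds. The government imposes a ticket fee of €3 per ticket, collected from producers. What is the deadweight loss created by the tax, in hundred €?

Before the tax: set 422 − 2P = P + 347 → P* = €25, Q* = 372.
With the tax collected from producers, supply shifts: Qs = (P − 3) + 347.
New equilibrium: buyers pay €26, producers receive €23, Q = 370. (Wedge: Pb − Ps = 3.)
Quantity falls by |ΔQ| = |372 − 370| = 2.
DWL = ½ · t · |ΔQ| = ½ · 3 · 2 = €3.

Deadweight loss = €3 hundred.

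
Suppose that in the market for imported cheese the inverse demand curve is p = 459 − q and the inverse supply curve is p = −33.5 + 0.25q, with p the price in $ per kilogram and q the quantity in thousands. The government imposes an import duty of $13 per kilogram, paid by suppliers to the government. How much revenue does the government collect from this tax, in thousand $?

Rewrite in direct form: qd = 459 − p and qs = 4p + 134.
Before the tax: set 459 − p = 4p + 134 → p* = $65, q* = 394.
With the tax collected from suppliers, supply shifts: qs = 4(p − 13) + 134.
Solving gives q = 383.6 with consumers paying $75.4 and suppliers receiving $62.4 (the $13 wedge).
Revenue = t · Q = 13 · 383.6 = $4986.8.

Tax revenue = $4986.8 thousand.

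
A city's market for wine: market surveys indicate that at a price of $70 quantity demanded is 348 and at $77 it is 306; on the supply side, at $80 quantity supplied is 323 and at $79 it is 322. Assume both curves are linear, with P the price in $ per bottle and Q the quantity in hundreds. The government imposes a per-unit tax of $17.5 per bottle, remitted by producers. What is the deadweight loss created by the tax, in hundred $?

Demand slope: (306 − 348)/(77 − 70) = -6, so Qd = 768 − 6P.
Supply slope: (322 − 323)/(79 − 80) = 1, so Qs = P + 243.
Without the tax, 768 − 6P = P + 243 gives 7P = 525, so P* = $75 and Q* = 318.
With the tax collected from producers, supply shifts: Qs = (P − 17.5) + 243.
New equilibrium: consumers pay $77.5, producers receive $60, Q = 303. (Wedge: Pb − Ps = 17.5.)
Quantity falls by |ΔQ| = |318 − 303| = 15.
DWL = ½ · t · |ΔQ| = ½ · 17.5 · 15 = $131.25.

Deadweight loss = $131.25 hundred.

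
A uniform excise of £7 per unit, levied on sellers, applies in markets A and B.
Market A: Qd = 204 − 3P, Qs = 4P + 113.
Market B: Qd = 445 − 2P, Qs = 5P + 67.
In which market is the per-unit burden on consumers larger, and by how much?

Market B, by £1.

Market A: pre-tax P* = £13, Q* = 165; post-tax Q = 153; per-unit burden on consumers = £4.
Market B: pre-tax P* = £54, Q* = 337; post-tax Q = 327; per-unit burden on consumers = £5.
Difference: £4 vs £5 → market B is larger by £1.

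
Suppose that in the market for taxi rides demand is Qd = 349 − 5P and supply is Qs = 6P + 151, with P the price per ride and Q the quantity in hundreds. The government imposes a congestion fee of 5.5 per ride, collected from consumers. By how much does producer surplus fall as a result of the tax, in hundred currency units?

Producer surplus falls by 628.75 hundred.

Without the tax, 349 − 5P = 6P + 151 gives 11P = 198, so P* = 18 and Q* = 259.
With the tax collected from consumers, demand (in seller-price terms) shifts: Qd = 349 − 5(P + 5.5).
Solving gives Q = 244 with consumers paying 21 and sellers receiving 15.5 (the 5.5 wedge).
ΔPS is the trapezoid between Q = 244 and Q = 259 of height 2.5: ½ · (259 + 244) · 2.5 = 628.75.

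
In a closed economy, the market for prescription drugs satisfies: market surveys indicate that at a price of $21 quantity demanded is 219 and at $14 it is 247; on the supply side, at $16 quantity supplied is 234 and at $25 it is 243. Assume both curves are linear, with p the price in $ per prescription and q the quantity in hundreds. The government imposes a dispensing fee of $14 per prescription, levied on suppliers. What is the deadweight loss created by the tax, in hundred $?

Demand slope: (247 − 219)/(14 − 21) = -4, so qd = 303 − 4p.
Supply slope: (243 − 234)/(25 − 16) = 1, so qs = p + 218.
Before the tax: set 303 − 4p = p + 218 → p* = $17, q* = 235.
With the tax collected from suppliers, supply shifts: qs = (p − 14) + 218.
Solving gives q = 223.8 with consumers paying $19.8 and suppliers receiving $5.8 (the $14 wedge).
Quantity falls by |ΔQ| = |235 − 223.8| = 11.2.
DWL = ½ · t · |ΔQ| = ½ · 14 · 11.2 = $78.4.

Deadweight loss = $78.4 hundred.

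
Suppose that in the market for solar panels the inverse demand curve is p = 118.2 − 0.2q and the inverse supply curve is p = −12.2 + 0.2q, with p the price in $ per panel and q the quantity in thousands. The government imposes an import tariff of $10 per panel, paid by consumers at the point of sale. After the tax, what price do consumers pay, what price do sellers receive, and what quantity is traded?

Inverting to q(p) form: qd = 591 − 5p; qs = 5p + 61.
Before the tax: set 591 − 5p = 5p + 61 → p* = $53, q* = 326.
With the tax collected from consumers, demand (in seller-price terms) shifts: qd = 591 − 5(p + 10).
Solving gives q = 301 with consumers paying $58 and sellers receiving $48 (the $10 wedge).
The less price-elastic side of the market bears the larger share of a per-unit tax.

Consumers pay $58; sellers receive $48; quantity = 301.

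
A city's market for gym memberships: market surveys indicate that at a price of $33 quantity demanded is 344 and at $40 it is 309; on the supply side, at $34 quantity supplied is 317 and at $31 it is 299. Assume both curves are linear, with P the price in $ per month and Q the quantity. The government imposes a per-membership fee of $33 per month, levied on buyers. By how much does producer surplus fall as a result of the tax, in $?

Producer surplus falls by $4260.

Demand slope: (309 − 344)/(40 − 33) = -5, so Qd = 509 − 5P.
Supply slope: (299 − 317)/(31 − 34) = 6, so Qs = 6P + 113.
Without the tax, 509 − 5P = 6P + 113 gives 11P = 396, so P* = $36 and Q* = 329.
With the tax collected from buyers, demand (in seller-price terms) shifts: Qd = 509 − 5(P + 33).
New equilibrium: buyers pay $54, sellers receive $21, Q = 239. (Wedge: Pb − Ps = 33.)
ΔPS is the trapezoid between Q = 239 and Q = 329 of height $15: ½ · (329 + 239) · 15 = $4260.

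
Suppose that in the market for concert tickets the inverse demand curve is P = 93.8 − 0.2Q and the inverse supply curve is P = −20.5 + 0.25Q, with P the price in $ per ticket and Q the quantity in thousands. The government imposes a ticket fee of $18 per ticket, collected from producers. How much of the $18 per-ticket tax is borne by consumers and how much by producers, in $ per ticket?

Consumers bear $8 per ticket; producers bear $10 per ticket.

Inverting to Q(P) form: Qd = 469 − 5P; Qs = 4P + 82.
Without the tax, 469 − 5P = 4P + 82 gives 9P = 387, so P* = $43 and Q* = 254.
With the tax collected from producers, supply shifts: Qs = 4(P − 18) + 82.
Solving gives Q = 214 with consumers paying $51 and producers receiving $33 (the $18 wedge).
Burden on consumers: $8; on producers: $10. (They sum to $18.)
The less price-elastic side of the market bears the larger share of a per-unit tax.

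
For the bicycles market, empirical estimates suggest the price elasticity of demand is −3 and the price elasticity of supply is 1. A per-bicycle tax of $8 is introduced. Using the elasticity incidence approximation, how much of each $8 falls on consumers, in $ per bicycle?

Incidence ratio: consumers' share ≈ εs / (εs + |εd|) = 1 / (1 + 3) = 0.25.
So consumers bear ≈ 0.25 × $8 = $2; suppliers bear $6.

Consumers bear ≈ $2 per bicycle.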